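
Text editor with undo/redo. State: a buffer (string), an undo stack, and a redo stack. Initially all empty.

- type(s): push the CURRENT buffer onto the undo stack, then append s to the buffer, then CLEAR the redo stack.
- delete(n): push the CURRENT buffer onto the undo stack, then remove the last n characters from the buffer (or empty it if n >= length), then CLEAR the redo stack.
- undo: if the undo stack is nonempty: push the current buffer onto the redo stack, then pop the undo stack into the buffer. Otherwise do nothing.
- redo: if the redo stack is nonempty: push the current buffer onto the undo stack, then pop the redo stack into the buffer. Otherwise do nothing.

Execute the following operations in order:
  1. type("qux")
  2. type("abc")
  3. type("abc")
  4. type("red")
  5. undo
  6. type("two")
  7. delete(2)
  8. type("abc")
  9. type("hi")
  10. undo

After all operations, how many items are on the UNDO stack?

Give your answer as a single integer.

After op 1 (type): buf='qux' undo_depth=1 redo_depth=0
After op 2 (type): buf='quxabc' undo_depth=2 redo_depth=0
After op 3 (type): buf='quxabcabc' undo_depth=3 redo_depth=0
After op 4 (type): buf='quxabcabcred' undo_depth=4 redo_depth=0
After op 5 (undo): buf='quxabcabc' undo_depth=3 redo_depth=1
After op 6 (type): buf='quxabcabctwo' undo_depth=4 redo_depth=0
After op 7 (delete): buf='quxabcabct' undo_depth=5 redo_depth=0
After op 8 (type): buf='quxabcabctabc' undo_depth=6 redo_depth=0
After op 9 (type): buf='quxabcabctabchi' undo_depth=7 redo_depth=0
After op 10 (undo): buf='quxabcabctabc' undo_depth=6 redo_depth=1

Answer: 6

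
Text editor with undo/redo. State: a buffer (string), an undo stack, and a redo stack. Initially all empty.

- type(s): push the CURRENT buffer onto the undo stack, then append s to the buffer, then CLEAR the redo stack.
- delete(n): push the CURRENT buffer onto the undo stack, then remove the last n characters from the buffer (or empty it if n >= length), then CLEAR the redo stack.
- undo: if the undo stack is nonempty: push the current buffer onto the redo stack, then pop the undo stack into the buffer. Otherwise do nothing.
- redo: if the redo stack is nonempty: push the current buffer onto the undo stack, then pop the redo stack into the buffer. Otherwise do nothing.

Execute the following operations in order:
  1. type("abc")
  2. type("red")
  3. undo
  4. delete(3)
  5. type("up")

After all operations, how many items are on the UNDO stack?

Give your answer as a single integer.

Answer: 3

Derivation:
After op 1 (type): buf='abc' undo_depth=1 redo_depth=0
After op 2 (type): buf='abcred' undo_depth=2 redo_depth=0
After op 3 (undo): buf='abc' undo_depth=1 redo_depth=1
After op 4 (delete): buf='(empty)' undo_depth=2 redo_depth=0
After op 5 (type): buf='up' undo_depth=3 redo_depth=0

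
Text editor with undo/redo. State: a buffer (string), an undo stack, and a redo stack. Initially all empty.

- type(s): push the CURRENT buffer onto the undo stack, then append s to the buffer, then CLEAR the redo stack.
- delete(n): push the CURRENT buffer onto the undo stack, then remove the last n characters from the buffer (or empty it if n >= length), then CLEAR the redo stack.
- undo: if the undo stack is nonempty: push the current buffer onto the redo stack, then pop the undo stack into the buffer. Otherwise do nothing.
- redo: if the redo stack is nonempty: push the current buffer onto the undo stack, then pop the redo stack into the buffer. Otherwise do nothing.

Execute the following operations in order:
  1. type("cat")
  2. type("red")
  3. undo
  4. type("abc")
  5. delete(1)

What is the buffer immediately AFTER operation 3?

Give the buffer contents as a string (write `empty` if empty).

Answer: cat

Derivation:
After op 1 (type): buf='cat' undo_depth=1 redo_depth=0
After op 2 (type): buf='catred' undo_depth=2 redo_depth=0
After op 3 (undo): buf='cat' undo_depth=1 redo_depth=1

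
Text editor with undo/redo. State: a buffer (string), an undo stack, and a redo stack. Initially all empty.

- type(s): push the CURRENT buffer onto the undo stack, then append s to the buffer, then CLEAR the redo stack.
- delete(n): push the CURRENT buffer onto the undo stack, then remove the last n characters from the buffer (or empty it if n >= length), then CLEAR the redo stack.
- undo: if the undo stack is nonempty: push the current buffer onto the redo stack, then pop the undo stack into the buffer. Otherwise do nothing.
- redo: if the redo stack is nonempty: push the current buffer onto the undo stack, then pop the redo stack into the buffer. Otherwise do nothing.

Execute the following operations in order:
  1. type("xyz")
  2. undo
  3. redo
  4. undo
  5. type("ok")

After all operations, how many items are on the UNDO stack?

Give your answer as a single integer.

Answer: 1

Derivation:
After op 1 (type): buf='xyz' undo_depth=1 redo_depth=0
After op 2 (undo): buf='(empty)' undo_depth=0 redo_depth=1
After op 3 (redo): buf='xyz' undo_depth=1 redo_depth=0
After op 4 (undo): buf='(empty)' undo_depth=0 redo_depth=1
After op 5 (type): buf='ok' undo_depth=1 redo_depth=0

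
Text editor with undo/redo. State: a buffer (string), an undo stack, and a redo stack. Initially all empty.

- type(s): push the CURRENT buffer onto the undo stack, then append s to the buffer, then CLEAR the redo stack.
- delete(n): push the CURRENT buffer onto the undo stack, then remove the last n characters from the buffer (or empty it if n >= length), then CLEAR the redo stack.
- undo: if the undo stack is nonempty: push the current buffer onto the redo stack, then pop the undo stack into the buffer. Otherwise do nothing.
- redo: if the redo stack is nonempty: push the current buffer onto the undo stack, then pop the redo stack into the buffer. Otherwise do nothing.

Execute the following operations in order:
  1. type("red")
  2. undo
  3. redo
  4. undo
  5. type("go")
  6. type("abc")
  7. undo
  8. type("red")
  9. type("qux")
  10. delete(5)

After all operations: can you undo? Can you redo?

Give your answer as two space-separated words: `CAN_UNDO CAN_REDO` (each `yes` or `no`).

After op 1 (type): buf='red' undo_depth=1 redo_depth=0
After op 2 (undo): buf='(empty)' undo_depth=0 redo_depth=1
After op 3 (redo): buf='red' undo_depth=1 redo_depth=0
After op 4 (undo): buf='(empty)' undo_depth=0 redo_depth=1
After op 5 (type): buf='go' undo_depth=1 redo_depth=0
After op 6 (type): buf='goabc' undo_depth=2 redo_depth=0
After op 7 (undo): buf='go' undo_depth=1 redo_depth=1
After op 8 (type): buf='gored' undo_depth=2 redo_depth=0
After op 9 (type): buf='goredqux' undo_depth=3 redo_depth=0
After op 10 (delete): buf='gor' undo_depth=4 redo_depth=0

Answer: yes no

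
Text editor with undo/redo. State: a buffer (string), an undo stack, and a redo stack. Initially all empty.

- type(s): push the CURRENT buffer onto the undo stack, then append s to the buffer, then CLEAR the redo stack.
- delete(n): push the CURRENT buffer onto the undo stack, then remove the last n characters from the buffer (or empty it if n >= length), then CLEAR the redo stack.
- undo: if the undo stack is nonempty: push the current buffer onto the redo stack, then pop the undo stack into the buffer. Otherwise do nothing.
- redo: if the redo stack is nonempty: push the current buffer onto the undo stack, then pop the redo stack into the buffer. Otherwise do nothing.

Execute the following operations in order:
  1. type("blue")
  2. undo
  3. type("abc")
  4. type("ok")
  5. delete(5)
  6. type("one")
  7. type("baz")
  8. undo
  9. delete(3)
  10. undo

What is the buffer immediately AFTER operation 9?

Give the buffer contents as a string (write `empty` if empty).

After op 1 (type): buf='blue' undo_depth=1 redo_depth=0
After op 2 (undo): buf='(empty)' undo_depth=0 redo_depth=1
After op 3 (type): buf='abc' undo_depth=1 redo_depth=0
After op 4 (type): buf='abcok' undo_depth=2 redo_depth=0
After op 5 (delete): buf='(empty)' undo_depth=3 redo_depth=0
After op 6 (type): buf='one' undo_depth=4 redo_depth=0
After op 7 (type): buf='onebaz' undo_depth=5 redo_depth=0
After op 8 (undo): buf='one' undo_depth=4 redo_depth=1
After op 9 (delete): buf='(empty)' undo_depth=5 redo_depth=0

Answer: empty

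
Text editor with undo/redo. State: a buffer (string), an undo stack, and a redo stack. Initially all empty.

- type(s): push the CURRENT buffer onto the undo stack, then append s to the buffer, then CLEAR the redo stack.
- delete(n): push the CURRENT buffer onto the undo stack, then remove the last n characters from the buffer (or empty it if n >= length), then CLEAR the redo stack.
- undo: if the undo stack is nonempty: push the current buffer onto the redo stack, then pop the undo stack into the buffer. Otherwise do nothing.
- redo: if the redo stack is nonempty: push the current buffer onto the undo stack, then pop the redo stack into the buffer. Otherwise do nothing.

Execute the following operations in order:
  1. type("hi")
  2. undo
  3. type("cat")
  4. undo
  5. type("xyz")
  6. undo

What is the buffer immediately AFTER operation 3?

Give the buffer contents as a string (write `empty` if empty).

After op 1 (type): buf='hi' undo_depth=1 redo_depth=0
After op 2 (undo): buf='(empty)' undo_depth=0 redo_depth=1
After op 3 (type): buf='cat' undo_depth=1 redo_depth=0

Answer: cat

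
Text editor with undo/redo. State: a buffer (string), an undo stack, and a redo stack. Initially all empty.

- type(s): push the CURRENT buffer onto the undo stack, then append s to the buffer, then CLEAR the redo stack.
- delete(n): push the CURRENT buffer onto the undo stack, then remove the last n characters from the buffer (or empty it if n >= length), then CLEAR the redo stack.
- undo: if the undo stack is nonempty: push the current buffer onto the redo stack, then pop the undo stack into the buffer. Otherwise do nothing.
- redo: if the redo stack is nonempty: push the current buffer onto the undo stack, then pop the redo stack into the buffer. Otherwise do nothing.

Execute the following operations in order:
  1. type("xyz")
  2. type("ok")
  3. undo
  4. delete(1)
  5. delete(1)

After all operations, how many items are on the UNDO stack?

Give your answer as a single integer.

Answer: 3

Derivation:
After op 1 (type): buf='xyz' undo_depth=1 redo_depth=0
After op 2 (type): buf='xyzok' undo_depth=2 redo_depth=0
After op 3 (undo): buf='xyz' undo_depth=1 redo_depth=1
After op 4 (delete): buf='xy' undo_depth=2 redo_depth=0
After op 5 (delete): buf='x' undo_depth=3 redo_depth=0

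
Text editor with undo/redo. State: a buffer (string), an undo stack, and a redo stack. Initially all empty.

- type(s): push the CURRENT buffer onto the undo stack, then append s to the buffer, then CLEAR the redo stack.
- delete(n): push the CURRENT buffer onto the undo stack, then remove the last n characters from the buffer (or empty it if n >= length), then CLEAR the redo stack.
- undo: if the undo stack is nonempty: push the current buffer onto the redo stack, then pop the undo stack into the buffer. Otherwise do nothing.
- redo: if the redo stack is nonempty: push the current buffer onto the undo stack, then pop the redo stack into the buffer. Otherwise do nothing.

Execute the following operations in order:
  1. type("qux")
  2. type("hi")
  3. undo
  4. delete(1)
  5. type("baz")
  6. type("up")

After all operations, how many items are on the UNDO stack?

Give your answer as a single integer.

After op 1 (type): buf='qux' undo_depth=1 redo_depth=0
After op 2 (type): buf='quxhi' undo_depth=2 redo_depth=0
After op 3 (undo): buf='qux' undo_depth=1 redo_depth=1
After op 4 (delete): buf='qu' undo_depth=2 redo_depth=0
After op 5 (type): buf='qubaz' undo_depth=3 redo_depth=0
After op 6 (type): buf='qubazup' undo_depth=4 redo_depth=0

Answer: 4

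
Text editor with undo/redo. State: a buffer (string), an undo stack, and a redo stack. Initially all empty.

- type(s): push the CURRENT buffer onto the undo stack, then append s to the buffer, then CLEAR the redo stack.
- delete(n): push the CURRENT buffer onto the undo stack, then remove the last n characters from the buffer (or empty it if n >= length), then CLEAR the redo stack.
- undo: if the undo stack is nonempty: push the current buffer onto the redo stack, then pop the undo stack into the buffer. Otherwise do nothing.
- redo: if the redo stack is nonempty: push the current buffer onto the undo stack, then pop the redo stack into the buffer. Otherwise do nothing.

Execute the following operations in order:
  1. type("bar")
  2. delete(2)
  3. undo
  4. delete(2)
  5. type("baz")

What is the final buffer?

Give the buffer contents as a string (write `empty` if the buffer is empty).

Answer: bbaz

Derivation:
After op 1 (type): buf='bar' undo_depth=1 redo_depth=0
After op 2 (delete): buf='b' undo_depth=2 redo_depth=0
After op 3 (undo): buf='bar' undo_depth=1 redo_depth=1
After op 4 (delete): buf='b' undo_depth=2 redo_depth=0
After op 5 (type): buf='bbaz' undo_depth=3 redo_depth=0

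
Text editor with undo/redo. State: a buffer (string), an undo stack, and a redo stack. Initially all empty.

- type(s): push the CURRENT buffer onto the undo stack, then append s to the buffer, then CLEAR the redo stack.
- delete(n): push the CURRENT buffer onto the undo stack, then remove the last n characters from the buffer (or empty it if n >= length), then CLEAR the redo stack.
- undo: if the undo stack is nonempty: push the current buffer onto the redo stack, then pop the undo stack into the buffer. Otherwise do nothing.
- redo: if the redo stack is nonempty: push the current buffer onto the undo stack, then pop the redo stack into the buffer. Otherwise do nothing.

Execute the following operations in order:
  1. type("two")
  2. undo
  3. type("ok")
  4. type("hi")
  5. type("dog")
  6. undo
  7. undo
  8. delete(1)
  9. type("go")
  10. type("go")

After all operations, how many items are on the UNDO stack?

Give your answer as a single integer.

Answer: 4

Derivation:
After op 1 (type): buf='two' undo_depth=1 redo_depth=0
After op 2 (undo): buf='(empty)' undo_depth=0 redo_depth=1
After op 3 (type): buf='ok' undo_depth=1 redo_depth=0
After op 4 (type): buf='okhi' undo_depth=2 redo_depth=0
After op 5 (type): buf='okhidog' undo_depth=3 redo_depth=0
After op 6 (undo): buf='okhi' undo_depth=2 redo_depth=1
After op 7 (undo): buf='ok' undo_depth=1 redo_depth=2
After op 8 (delete): buf='o' undo_depth=2 redo_depth=0
After op 9 (type): buf='ogo' undo_depth=3 redo_depth=0
After op 10 (type): buf='ogogo' undo_depth=4 redo_depth=0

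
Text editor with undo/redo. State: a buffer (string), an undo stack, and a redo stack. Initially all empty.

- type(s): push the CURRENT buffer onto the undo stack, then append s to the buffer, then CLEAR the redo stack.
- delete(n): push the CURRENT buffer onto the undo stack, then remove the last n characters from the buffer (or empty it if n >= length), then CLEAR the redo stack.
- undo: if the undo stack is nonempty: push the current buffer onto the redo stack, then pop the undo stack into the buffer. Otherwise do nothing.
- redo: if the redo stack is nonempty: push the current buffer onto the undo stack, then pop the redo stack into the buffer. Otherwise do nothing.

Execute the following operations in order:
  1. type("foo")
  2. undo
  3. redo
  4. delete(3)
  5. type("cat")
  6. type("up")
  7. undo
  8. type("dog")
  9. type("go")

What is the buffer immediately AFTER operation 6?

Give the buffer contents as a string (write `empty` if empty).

Answer: catup

Derivation:
After op 1 (type): buf='foo' undo_depth=1 redo_depth=0
After op 2 (undo): buf='(empty)' undo_depth=0 redo_depth=1
After op 3 (redo): buf='foo' undo_depth=1 redo_depth=0
After op 4 (delete): buf='(empty)' undo_depth=2 redo_depth=0
After op 5 (type): buf='cat' undo_depth=3 redo_depth=0
After op 6 (type): buf='catup' undo_depth=4 redo_depth=0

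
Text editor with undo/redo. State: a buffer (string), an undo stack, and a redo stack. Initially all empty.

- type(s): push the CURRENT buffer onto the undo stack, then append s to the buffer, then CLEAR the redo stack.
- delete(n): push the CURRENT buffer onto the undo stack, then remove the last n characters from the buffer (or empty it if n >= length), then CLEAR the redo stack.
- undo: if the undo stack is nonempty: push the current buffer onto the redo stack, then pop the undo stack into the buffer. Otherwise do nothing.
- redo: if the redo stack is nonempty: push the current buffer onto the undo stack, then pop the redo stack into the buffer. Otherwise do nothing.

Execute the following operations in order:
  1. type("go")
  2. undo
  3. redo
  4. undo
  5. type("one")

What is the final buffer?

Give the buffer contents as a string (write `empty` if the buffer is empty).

After op 1 (type): buf='go' undo_depth=1 redo_depth=0
After op 2 (undo): buf='(empty)' undo_depth=0 redo_depth=1
After op 3 (redo): buf='go' undo_depth=1 redo_depth=0
After op 4 (undo): buf='(empty)' undo_depth=0 redo_depth=1
After op 5 (type): buf='one' undo_depth=1 redo_depth=0

Answer: one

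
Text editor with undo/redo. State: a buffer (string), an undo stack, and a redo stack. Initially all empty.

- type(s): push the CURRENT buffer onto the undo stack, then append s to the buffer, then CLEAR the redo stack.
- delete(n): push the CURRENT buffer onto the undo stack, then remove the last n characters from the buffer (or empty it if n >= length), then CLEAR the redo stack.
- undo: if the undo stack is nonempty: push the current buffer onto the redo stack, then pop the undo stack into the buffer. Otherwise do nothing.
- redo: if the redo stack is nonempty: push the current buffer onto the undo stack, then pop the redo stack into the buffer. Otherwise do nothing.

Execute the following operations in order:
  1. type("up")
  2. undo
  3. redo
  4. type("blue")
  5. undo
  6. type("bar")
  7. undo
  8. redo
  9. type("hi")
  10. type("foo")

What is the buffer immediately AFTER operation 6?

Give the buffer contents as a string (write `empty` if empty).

Answer: upbar

Derivation:
After op 1 (type): buf='up' undo_depth=1 redo_depth=0
After op 2 (undo): buf='(empty)' undo_depth=0 redo_depth=1
After op 3 (redo): buf='up' undo_depth=1 redo_depth=0
After op 4 (type): buf='upblue' undo_depth=2 redo_depth=0
After op 5 (undo): buf='up' undo_depth=1 redo_depth=1
After op 6 (type): buf='upbar' undo_depth=2 redo_depth=0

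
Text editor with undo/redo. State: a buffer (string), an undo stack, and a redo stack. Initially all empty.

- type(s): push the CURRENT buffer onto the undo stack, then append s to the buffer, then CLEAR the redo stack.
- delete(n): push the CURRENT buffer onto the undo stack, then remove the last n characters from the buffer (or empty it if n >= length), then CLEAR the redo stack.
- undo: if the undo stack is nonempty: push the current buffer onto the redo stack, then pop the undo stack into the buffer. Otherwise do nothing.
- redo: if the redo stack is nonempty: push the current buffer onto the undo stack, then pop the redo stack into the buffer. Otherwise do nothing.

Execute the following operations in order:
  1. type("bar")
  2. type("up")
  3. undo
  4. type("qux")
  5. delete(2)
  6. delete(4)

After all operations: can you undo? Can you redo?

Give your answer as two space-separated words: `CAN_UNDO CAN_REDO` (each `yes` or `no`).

After op 1 (type): buf='bar' undo_depth=1 redo_depth=0
After op 2 (type): buf='barup' undo_depth=2 redo_depth=0
After op 3 (undo): buf='bar' undo_depth=1 redo_depth=1
After op 4 (type): buf='barqux' undo_depth=2 redo_depth=0
After op 5 (delete): buf='barq' undo_depth=3 redo_depth=0
After op 6 (delete): buf='(empty)' undo_depth=4 redo_depth=0

Answer: yes no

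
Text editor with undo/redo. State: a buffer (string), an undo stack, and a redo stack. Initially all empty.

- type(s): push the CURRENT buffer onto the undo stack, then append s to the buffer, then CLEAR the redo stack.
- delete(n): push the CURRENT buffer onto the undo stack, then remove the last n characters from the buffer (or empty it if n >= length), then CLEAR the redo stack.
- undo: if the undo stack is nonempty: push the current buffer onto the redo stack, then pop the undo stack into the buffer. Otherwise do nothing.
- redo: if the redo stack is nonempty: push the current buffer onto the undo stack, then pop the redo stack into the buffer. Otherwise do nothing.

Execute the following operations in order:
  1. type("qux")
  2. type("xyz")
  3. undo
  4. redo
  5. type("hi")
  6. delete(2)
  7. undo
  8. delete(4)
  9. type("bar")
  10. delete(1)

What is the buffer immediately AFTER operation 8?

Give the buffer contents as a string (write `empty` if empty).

Answer: quxx

Derivation:
After op 1 (type): buf='qux' undo_depth=1 redo_depth=0
After op 2 (type): buf='quxxyz' undo_depth=2 redo_depth=0
After op 3 (undo): buf='qux' undo_depth=1 redo_depth=1
After op 4 (redo): buf='quxxyz' undo_depth=2 redo_depth=0
After op 5 (type): buf='quxxyzhi' undo_depth=3 redo_depth=0
After op 6 (delete): buf='quxxyz' undo_depth=4 redo_depth=0
After op 7 (undo): buf='quxxyzhi' undo_depth=3 redo_depth=1
After op 8 (delete): buf='quxx' undo_depth=4 redo_depth=0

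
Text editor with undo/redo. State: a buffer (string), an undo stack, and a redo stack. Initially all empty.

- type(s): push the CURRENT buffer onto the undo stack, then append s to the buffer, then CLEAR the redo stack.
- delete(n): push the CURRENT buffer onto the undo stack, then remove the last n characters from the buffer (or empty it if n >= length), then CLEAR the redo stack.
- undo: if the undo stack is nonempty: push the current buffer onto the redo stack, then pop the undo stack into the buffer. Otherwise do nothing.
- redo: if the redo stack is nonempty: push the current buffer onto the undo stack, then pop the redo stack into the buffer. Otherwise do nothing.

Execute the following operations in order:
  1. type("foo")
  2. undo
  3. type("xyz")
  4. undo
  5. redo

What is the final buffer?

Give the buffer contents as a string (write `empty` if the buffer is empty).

After op 1 (type): buf='foo' undo_depth=1 redo_depth=0
After op 2 (undo): buf='(empty)' undo_depth=0 redo_depth=1
After op 3 (type): buf='xyz' undo_depth=1 redo_depth=0
After op 4 (undo): buf='(empty)' undo_depth=0 redo_depth=1
After op 5 (redo): buf='xyz' undo_depth=1 redo_depth=0

Answer: xyz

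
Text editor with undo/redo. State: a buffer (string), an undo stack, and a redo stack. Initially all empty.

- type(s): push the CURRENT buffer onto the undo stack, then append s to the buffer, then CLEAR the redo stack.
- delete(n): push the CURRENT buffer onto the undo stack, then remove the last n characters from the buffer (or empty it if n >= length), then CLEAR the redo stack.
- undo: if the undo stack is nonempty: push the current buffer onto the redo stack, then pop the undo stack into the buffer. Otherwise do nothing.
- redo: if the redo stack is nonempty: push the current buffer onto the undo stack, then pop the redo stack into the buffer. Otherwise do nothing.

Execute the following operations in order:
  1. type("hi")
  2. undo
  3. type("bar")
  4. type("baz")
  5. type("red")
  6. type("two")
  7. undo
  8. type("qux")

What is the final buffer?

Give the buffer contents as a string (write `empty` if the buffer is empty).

Answer: barbazredqux

Derivation:
After op 1 (type): buf='hi' undo_depth=1 redo_depth=0
After op 2 (undo): buf='(empty)' undo_depth=0 redo_depth=1
After op 3 (type): buf='bar' undo_depth=1 redo_depth=0
After op 4 (type): buf='barbaz' undo_depth=2 redo_depth=0
After op 5 (type): buf='barbazred' undo_depth=3 redo_depth=0
After op 6 (type): buf='barbazredtwo' undo_depth=4 redo_depth=0
After op 7 (undo): buf='barbazred' undo_depth=3 redo_depth=1
After op 8 (type): buf='barbazredqux' undo_depth=4 redo_depth=0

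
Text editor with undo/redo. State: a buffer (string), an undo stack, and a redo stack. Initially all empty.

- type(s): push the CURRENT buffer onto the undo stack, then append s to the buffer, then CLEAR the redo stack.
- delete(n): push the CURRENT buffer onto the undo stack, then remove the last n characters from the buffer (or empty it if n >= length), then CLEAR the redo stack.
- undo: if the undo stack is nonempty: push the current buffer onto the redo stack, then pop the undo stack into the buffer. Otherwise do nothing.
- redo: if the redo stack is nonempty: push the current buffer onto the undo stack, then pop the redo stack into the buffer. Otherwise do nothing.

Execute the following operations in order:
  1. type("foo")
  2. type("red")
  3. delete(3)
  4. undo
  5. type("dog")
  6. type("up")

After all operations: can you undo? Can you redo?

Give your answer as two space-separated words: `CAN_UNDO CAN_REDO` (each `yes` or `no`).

Answer: yes no

Derivation:
After op 1 (type): buf='foo' undo_depth=1 redo_depth=0
After op 2 (type): buf='foored' undo_depth=2 redo_depth=0
After op 3 (delete): buf='foo' undo_depth=3 redo_depth=0
After op 4 (undo): buf='foored' undo_depth=2 redo_depth=1
After op 5 (type): buf='fooreddog' undo_depth=3 redo_depth=0
After op 6 (type): buf='fooreddogup' undo_depth=4 redo_depth=0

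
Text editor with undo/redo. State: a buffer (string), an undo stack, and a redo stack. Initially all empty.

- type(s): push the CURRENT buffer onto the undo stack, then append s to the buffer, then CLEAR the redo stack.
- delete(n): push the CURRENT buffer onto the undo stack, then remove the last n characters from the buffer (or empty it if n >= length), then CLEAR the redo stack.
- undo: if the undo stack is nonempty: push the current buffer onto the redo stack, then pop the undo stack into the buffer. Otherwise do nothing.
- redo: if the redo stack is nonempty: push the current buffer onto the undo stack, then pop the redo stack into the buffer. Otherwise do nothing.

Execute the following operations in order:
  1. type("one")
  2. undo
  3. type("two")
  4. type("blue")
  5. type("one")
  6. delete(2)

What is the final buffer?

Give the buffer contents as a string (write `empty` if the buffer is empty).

After op 1 (type): buf='one' undo_depth=1 redo_depth=0
After op 2 (undo): buf='(empty)' undo_depth=0 redo_depth=1
After op 3 (type): buf='two' undo_depth=1 redo_depth=0
After op 4 (type): buf='twoblue' undo_depth=2 redo_depth=0
After op 5 (type): buf='twoblueone' undo_depth=3 redo_depth=0
After op 6 (delete): buf='twoblueo' undo_depth=4 redo_depth=0

Answer: twoblueo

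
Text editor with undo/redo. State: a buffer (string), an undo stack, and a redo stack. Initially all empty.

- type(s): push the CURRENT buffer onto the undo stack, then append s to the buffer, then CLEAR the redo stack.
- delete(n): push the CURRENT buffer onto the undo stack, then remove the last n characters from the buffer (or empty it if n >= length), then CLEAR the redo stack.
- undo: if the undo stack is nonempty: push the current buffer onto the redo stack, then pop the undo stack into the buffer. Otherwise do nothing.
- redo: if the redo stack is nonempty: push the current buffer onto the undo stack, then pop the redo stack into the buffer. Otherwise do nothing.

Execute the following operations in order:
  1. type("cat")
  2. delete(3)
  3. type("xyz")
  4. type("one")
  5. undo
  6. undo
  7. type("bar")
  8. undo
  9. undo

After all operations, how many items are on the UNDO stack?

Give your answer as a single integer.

Answer: 1

Derivation:
After op 1 (type): buf='cat' undo_depth=1 redo_depth=0
After op 2 (delete): buf='(empty)' undo_depth=2 redo_depth=0
After op 3 (type): buf='xyz' undo_depth=3 redo_depth=0
After op 4 (type): buf='xyzone' undo_depth=4 redo_depth=0
After op 5 (undo): buf='xyz' undo_depth=3 redo_depth=1
After op 6 (undo): buf='(empty)' undo_depth=2 redo_depth=2
After op 7 (type): buf='bar' undo_depth=3 redo_depth=0
After op 8 (undo): buf='(empty)' undo_depth=2 redo_depth=1
After op 9 (undo): buf='cat' undo_depth=1 redo_depth=2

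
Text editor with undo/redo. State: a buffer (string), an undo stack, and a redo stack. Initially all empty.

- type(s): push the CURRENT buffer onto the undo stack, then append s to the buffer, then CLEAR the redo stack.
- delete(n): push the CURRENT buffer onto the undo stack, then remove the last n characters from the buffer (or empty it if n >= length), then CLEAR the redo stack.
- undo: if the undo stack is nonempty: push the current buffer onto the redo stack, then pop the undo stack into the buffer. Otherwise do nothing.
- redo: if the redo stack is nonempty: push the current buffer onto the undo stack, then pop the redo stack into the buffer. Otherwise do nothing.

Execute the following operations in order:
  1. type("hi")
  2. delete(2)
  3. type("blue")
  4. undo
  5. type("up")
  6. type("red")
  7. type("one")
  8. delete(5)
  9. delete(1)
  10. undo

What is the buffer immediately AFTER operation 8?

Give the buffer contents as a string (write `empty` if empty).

Answer: upr

Derivation:
After op 1 (type): buf='hi' undo_depth=1 redo_depth=0
After op 2 (delete): buf='(empty)' undo_depth=2 redo_depth=0
After op 3 (type): buf='blue' undo_depth=3 redo_depth=0
After op 4 (undo): buf='(empty)' undo_depth=2 redo_depth=1
After op 5 (type): buf='up' undo_depth=3 redo_depth=0
After op 6 (type): buf='upred' undo_depth=4 redo_depth=0
After op 7 (type): buf='upredone' undo_depth=5 redo_depth=0
After op 8 (delete): buf='upr' undo_depth=6 redo_depth=0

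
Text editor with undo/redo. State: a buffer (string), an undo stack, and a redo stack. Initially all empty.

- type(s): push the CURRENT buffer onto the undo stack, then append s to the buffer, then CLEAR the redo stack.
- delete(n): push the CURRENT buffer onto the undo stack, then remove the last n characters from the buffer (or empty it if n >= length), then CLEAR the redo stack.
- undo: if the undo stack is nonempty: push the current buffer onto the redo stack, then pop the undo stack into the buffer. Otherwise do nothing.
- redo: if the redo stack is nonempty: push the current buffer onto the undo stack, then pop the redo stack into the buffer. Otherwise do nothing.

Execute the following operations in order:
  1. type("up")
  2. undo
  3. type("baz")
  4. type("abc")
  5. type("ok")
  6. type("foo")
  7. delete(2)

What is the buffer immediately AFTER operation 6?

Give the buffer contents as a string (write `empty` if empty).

Answer: bazabcokfoo

Derivation:
After op 1 (type): buf='up' undo_depth=1 redo_depth=0
After op 2 (undo): buf='(empty)' undo_depth=0 redo_depth=1
After op 3 (type): buf='baz' undo_depth=1 redo_depth=0
After op 4 (type): buf='bazabc' undo_depth=2 redo_depth=0
After op 5 (type): buf='bazabcok' undo_depth=3 redo_depth=0
After op 6 (type): buf='bazabcokfoo' undo_depth=4 redo_depth=0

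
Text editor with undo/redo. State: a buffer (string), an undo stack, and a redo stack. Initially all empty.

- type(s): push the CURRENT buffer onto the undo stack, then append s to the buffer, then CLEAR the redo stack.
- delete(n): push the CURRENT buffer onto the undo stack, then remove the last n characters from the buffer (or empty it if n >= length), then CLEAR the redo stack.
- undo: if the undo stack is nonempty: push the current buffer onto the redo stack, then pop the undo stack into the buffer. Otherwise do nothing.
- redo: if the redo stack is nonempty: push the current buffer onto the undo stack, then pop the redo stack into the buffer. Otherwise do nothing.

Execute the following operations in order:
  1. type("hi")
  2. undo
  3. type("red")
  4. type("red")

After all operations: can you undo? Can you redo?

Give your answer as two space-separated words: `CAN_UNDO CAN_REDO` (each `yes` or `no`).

Answer: yes no

Derivation:
After op 1 (type): buf='hi' undo_depth=1 redo_depth=0
After op 2 (undo): buf='(empty)' undo_depth=0 redo_depth=1
After op 3 (type): buf='red' undo_depth=1 redo_depth=0
After op 4 (type): buf='redred' undo_depth=2 redo_depth=0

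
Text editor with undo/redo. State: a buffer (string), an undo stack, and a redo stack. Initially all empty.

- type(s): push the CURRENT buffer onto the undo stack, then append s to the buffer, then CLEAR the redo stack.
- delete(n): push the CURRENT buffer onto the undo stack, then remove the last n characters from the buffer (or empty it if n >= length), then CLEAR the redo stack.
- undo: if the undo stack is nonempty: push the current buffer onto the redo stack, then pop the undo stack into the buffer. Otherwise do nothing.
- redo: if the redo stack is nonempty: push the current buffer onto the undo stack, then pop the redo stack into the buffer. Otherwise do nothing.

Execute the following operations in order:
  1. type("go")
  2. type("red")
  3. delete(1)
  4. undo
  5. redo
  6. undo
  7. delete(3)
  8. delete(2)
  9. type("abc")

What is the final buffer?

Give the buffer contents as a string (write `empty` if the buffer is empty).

After op 1 (type): buf='go' undo_depth=1 redo_depth=0
After op 2 (type): buf='gored' undo_depth=2 redo_depth=0
After op 3 (delete): buf='gore' undo_depth=3 redo_depth=0
After op 4 (undo): buf='gored' undo_depth=2 redo_depth=1
After op 5 (redo): buf='gore' undo_depth=3 redo_depth=0
After op 6 (undo): buf='gored' undo_depth=2 redo_depth=1
After op 7 (delete): buf='go' undo_depth=3 redo_depth=0
After op 8 (delete): buf='(empty)' undo_depth=4 redo_depth=0
After op 9 (type): buf='abc' undo_depth=5 redo_depth=0

Answer: abc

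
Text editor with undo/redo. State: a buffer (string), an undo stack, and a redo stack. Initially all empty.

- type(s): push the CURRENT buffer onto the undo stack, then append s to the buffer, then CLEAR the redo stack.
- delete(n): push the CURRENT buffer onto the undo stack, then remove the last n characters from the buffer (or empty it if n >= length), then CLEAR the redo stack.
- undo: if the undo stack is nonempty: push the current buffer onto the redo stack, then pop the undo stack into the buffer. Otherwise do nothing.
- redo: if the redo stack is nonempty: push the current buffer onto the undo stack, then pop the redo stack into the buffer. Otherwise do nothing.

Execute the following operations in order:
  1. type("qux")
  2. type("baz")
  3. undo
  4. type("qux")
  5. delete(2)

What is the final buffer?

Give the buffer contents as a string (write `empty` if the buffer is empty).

Answer: quxq

Derivation:
After op 1 (type): buf='qux' undo_depth=1 redo_depth=0
After op 2 (type): buf='quxbaz' undo_depth=2 redo_depth=0
After op 3 (undo): buf='qux' undo_depth=1 redo_depth=1
After op 4 (type): buf='quxqux' undo_depth=2 redo_depth=0
After op 5 (delete): buf='quxq' undo_depth=3 redo_depth=0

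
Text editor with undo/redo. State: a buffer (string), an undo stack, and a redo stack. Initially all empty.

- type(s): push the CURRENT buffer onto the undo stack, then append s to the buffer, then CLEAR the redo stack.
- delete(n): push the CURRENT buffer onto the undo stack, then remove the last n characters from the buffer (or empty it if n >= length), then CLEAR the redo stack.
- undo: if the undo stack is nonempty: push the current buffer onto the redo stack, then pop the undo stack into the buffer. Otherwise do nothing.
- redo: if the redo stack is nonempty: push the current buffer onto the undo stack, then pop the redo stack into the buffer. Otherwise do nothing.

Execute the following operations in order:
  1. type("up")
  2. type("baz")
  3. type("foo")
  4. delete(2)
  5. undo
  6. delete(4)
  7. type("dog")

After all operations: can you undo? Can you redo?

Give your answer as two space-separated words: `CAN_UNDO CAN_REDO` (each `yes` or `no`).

After op 1 (type): buf='up' undo_depth=1 redo_depth=0
After op 2 (type): buf='upbaz' undo_depth=2 redo_depth=0
After op 3 (type): buf='upbazfoo' undo_depth=3 redo_depth=0
After op 4 (delete): buf='upbazf' undo_depth=4 redo_depth=0
After op 5 (undo): buf='upbazfoo' undo_depth=3 redo_depth=1
After op 6 (delete): buf='upba' undo_depth=4 redo_depth=0
After op 7 (type): buf='upbadog' undo_depth=5 redo_depth=0

Answer: yes no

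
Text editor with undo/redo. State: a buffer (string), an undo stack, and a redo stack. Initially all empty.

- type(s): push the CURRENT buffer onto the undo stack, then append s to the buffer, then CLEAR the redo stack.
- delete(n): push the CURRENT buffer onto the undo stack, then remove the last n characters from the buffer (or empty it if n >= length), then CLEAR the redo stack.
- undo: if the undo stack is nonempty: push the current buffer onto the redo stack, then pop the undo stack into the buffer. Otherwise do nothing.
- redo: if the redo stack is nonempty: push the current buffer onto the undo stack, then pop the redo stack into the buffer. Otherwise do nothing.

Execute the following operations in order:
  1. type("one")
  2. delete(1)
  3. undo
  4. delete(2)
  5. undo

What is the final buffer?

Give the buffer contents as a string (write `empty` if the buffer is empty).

Answer: one

Derivation:
After op 1 (type): buf='one' undo_depth=1 redo_depth=0
After op 2 (delete): buf='on' undo_depth=2 redo_depth=0
After op 3 (undo): buf='one' undo_depth=1 redo_depth=1
After op 4 (delete): buf='o' undo_depth=2 redo_depth=0
After op 5 (undo): buf='one' undo_depth=1 redo_depth=1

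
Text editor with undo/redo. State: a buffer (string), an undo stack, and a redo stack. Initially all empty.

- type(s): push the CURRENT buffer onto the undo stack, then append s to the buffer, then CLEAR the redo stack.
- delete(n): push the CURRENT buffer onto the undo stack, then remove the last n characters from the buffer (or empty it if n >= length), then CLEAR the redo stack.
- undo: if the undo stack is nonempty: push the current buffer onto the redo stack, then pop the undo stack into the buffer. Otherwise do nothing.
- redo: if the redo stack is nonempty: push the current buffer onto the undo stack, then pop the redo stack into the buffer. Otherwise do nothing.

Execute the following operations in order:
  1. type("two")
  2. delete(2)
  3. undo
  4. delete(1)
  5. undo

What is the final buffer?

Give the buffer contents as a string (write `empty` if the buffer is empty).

After op 1 (type): buf='two' undo_depth=1 redo_depth=0
After op 2 (delete): buf='t' undo_depth=2 redo_depth=0
After op 3 (undo): buf='two' undo_depth=1 redo_depth=1
After op 4 (delete): buf='tw' undo_depth=2 redo_depth=0
After op 5 (undo): buf='two' undo_depth=1 redo_depth=1

Answer: two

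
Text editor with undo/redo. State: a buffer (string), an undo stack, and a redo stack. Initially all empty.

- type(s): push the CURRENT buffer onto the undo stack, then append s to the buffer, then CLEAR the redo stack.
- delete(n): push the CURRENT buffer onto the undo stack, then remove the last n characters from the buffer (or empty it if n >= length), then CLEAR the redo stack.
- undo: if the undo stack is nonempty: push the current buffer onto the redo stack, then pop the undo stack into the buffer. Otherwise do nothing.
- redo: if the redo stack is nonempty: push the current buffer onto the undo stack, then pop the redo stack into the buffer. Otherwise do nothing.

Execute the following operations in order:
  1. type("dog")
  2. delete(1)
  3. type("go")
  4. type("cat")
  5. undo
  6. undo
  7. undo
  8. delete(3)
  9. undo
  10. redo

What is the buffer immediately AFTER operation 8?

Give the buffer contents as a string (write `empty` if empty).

After op 1 (type): buf='dog' undo_depth=1 redo_depth=0
After op 2 (delete): buf='do' undo_depth=2 redo_depth=0
After op 3 (type): buf='dogo' undo_depth=3 redo_depth=0
After op 4 (type): buf='dogocat' undo_depth=4 redo_depth=0
After op 5 (undo): buf='dogo' undo_depth=3 redo_depth=1
After op 6 (undo): buf='do' undo_depth=2 redo_depth=2
After op 7 (undo): buf='dog' undo_depth=1 redo_depth=3
After op 8 (delete): buf='(empty)' undo_depth=2 redo_depth=0

Answer: empty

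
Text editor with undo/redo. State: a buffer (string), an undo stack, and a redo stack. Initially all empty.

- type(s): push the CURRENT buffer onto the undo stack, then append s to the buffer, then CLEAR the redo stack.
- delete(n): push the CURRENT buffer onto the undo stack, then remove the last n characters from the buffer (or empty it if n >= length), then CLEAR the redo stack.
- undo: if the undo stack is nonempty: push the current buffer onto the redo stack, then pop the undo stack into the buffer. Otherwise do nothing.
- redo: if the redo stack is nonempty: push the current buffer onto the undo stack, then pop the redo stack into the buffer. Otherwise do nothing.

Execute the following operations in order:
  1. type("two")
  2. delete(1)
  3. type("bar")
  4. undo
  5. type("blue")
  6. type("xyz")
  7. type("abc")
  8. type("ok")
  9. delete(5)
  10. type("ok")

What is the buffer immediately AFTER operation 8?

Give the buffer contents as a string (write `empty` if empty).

After op 1 (type): buf='two' undo_depth=1 redo_depth=0
After op 2 (delete): buf='tw' undo_depth=2 redo_depth=0
After op 3 (type): buf='twbar' undo_depth=3 redo_depth=0
After op 4 (undo): buf='tw' undo_depth=2 redo_depth=1
After op 5 (type): buf='twblue' undo_depth=3 redo_depth=0
After op 6 (type): buf='twbluexyz' undo_depth=4 redo_depth=0
After op 7 (type): buf='twbluexyzabc' undo_depth=5 redo_depth=0
After op 8 (type): buf='twbluexyzabcok' undo_depth=6 redo_depth=0

Answer: twbluexyzabcok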